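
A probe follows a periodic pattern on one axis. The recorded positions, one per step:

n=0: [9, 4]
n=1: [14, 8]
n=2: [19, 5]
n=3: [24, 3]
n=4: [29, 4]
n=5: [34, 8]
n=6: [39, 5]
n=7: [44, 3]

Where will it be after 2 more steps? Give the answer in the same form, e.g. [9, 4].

[54, 8]

First: linear, +5 per step → 54 at step 9.
Second: cycles through 4, 8, 5, 3 every 4 steps. Step 9 lands at position 1 of the cycle → 8.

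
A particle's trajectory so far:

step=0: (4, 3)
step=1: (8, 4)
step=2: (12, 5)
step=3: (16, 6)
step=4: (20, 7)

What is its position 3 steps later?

Each step adds (+4, +1) to the position.
step 5: (20, 7) + (+4, +1) → (24, 8)
step 6: (24, 8) + (+4, +1) → (28, 9)
step 7: (28, 9) + (+4, +1) → (32, 10)

(32, 10)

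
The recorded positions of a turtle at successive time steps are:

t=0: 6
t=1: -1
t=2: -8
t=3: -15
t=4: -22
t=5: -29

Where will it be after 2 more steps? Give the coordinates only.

-43

Constant displacement of -7 per step.
step 6: -29 − 7 → -36
step 7: -36 − 7 → -43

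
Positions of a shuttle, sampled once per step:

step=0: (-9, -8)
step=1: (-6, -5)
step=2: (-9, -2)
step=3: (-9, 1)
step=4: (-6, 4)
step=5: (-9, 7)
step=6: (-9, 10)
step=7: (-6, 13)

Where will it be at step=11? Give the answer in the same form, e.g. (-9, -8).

The first coordinate repeats the cycle [-9, -6, -9] with period 3; step 11 mod 3 = 2, giving -9.
The second coordinate changes by +3 each step, so at step 11 it is -8 + 11·(3) = 25.

(-9, 25)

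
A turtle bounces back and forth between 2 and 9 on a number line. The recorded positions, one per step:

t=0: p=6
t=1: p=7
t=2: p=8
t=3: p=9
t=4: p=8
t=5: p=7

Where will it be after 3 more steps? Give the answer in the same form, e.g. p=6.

The value travels 1 per step and bounces off the walls at 2 and 9.
  step 6: 7 → 6
  step 7: 6 → 5
  step 8: 5 → 4

p=4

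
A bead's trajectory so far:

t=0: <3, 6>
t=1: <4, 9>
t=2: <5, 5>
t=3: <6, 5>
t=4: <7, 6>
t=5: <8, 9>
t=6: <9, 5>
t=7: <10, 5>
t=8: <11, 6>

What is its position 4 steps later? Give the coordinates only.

<15, 6>

The first coordinate changes by +1 each step, so at step 12 it is 3 + 12·(1) = 15.
The second coordinate repeats the cycle [6, 9, 5, 5] with period 4; step 12 mod 4 = 0, giving 6.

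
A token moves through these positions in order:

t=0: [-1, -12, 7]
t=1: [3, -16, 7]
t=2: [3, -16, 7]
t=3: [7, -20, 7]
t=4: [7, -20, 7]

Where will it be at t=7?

The moves between consecutive positions are [+4, -4, +0], [+0, +0, +0], [+4, -4, +0], [+0, +0, +0]; they repeat the 2-cycle [[+4, -4, +0], [+0, +0, +0]].
step 5: apply [+4, -4, +0] → [11, -24, 7]
step 6: apply [+0, +0, +0] → [11, -24, 7]
step 7: apply [+4, -4, +0] → [15, -28, 7]

[15, -28, 7]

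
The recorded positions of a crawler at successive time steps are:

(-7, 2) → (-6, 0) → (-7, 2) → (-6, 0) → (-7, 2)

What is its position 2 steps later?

The jumps are (+1, -2), (-1, +2), (+1, -2), (-1, +2) — a geometric progression with ratio -1.
step 5: (-7, 2) + (+1, -2) → (-6, 0)
step 6: (-6, 0) + (-1, +2) → (-7, 2)

(-7, 2)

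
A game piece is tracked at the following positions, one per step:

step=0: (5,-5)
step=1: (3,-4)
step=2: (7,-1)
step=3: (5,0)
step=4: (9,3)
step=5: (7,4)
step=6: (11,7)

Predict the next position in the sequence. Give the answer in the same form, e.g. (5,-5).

Step-to-step displacements: (-2,+1), (+4,+3), (-2,+1), (+4,+3), (-2,+1), (+4,+3) — a repeating cycle of length 2.
step 7: apply (-2,+1) → (9,8)

(9,8)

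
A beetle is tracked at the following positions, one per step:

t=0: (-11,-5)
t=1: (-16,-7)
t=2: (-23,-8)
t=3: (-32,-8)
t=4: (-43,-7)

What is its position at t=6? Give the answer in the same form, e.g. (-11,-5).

Taking differences between consecutive positions: (-5,-2), (-7,-1), (-9,+0), (-11,+1). These grow by (-2,+1) each step.
step 5: (-43,-7) + (-13,+2) → (-56,-5)
step 6: (-56,-5) + (-15,+3) → (-71,-2)

(-71,-2)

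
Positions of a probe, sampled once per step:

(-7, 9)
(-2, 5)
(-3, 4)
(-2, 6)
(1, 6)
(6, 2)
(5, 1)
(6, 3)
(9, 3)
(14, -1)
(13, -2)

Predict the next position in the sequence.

Step-to-step displacements: (+5, -4), (-1, -1), (+1, +2), (+3, +0), (+5, -4), (-1, -1), (+1, +2), (+3, +0), (+5, -4), (-1, -1) — a repeating cycle of length 4.
step 11: apply (+1, +2) → (14, 0)

(14, 0)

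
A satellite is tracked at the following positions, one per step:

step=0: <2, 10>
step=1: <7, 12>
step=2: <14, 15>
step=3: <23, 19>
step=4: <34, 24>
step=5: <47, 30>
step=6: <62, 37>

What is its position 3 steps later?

<119, 64>

Successive displacements: <+5, +2>, <+7, +3>, <+9, +4>, <+11, +5>, <+13, +6>, <+15, +7> — each changes by <+2, +1>.
step 7: <62, 37> + <+17, +8> → <79, 45>
step 8: <79, 45> + <+19, +9> → <98, 54>
step 9: <98, 54> + <+21, +10> → <119, 64>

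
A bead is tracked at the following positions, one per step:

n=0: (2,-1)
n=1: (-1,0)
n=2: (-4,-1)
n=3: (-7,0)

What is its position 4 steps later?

First: linear, -3 per step → -19 at step 7.
Second: cycles through -1, 0 every 2 steps. Step 7 lands at position 1 of the cycle → 0.

(-19,0)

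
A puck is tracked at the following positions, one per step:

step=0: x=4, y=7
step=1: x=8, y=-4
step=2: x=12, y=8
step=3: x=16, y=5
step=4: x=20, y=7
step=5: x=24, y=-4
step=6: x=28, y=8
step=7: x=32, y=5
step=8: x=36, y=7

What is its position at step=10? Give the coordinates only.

x=44, y=8

The x coordinate changes by +4 each step, so at step 10 it is 4 + 10·(4) = 44.
The y coordinate repeats the cycle [7, -4, 8, 5] with period 4; step 10 mod 4 = 2, giving 8.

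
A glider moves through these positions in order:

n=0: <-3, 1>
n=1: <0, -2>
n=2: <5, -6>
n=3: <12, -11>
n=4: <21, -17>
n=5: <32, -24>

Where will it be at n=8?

<77, -51>

First differences are <+3, -3>, <+5, -4>, <+7, -5>, <+9, -6>, <+11, -7>; their common second difference is <+2, -1> (constant acceleration).
step 6: <32, -24> + <+13, -8> → <45, -32>
step 7: <45, -32> + <+15, -9> → <60, -41>
step 8: <60, -41> + <+17, -10> → <77, -51>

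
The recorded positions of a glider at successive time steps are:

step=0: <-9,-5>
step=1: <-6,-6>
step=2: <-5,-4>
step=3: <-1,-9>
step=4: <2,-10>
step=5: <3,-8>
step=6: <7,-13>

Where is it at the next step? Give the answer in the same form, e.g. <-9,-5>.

The moves between consecutive positions are <+3,-1>, <+1,+2>, <+4,-5>, <+3,-1>, <+1,+2>, <+4,-5>; they repeat the 3-cycle [<+3,-1>, <+1,+2>, <+4,-5>].
step 7: apply <+3,-1> → <10,-14>

<10,-14>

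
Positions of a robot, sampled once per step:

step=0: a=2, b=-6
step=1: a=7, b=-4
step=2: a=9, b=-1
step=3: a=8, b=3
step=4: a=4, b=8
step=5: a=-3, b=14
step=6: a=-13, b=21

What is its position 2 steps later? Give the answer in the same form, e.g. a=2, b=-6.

a=-42, b=38

Taking differences between consecutive positions: (+5, +2), (+2, +3), (-1, +4), (-4, +5), (-7, +6), (-10, +7). These grow by (-3, +1) each step.
step 7: a=-13, b=21 + (-13, +8) → a=-26, b=29
step 8: a=-26, b=29 + (-16, +9) → a=-42, b=38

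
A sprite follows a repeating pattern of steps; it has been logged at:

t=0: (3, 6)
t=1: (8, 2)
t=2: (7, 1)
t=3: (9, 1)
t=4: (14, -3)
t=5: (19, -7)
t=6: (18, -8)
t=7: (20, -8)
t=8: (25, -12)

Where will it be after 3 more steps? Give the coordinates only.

Differencing gives (+5, -4), (-1, -1), (+2, +0), (+5, -4), (+5, -4), (-1, -1), (+2, +0), (+5, -4). This is the pattern (+5, -4), (-1, -1), (+2, +0), (+5, -4) repeated.
step 9: apply (+5, -4) → (30, -16)
step 10: apply (-1, -1) → (29, -17)
step 11: apply (+2, +0) → (31, -17)

(31, -17)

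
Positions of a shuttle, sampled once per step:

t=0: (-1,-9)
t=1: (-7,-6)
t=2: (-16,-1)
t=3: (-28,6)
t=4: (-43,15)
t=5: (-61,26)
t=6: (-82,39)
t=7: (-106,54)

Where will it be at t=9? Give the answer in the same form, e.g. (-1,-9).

First differences are (-6,+3), (-9,+5), (-12,+7), (-15,+9), (-18,+11), (-21,+13), (-24,+15); their common second difference is (-3,+2) (constant acceleration).
step 8: (-106,54) + (-27,+17) → (-133,71)
step 9: (-133,71) + (-30,+19) → (-163,90)

(-163,90)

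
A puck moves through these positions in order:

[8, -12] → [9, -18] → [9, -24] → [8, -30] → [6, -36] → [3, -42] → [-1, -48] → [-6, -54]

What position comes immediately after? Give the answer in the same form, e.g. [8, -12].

[-12, -60]

First differences are [+1, -6], [+0, -6], [-1, -6], [-2, -6], [-3, -6], [-4, -6], [-5, -6]; their common second difference is [-1, +0] (constant acceleration).
step 8: [-6, -54] + [-6, -6] → [-12, -60]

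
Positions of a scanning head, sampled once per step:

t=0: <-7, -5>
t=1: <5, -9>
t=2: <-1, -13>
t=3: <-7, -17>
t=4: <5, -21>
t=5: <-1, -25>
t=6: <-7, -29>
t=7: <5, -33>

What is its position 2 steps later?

The first coordinate repeats the cycle [-7, 5, -1] with period 3; step 9 mod 3 = 0, giving -7.
The second coordinate changes by -4 each step, so at step 9 it is -5 + 9·(-4) = -41.

<-7, -41>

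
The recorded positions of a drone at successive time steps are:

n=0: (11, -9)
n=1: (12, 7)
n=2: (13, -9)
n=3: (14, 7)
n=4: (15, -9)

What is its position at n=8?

The first coordinate changes by +1 each step, so at step 8 it is 11 + 8·(1) = 19.
The second coordinate repeats the cycle [-9, 7] with period 2; step 8 mod 2 = 0, giving -9.

(19, -9)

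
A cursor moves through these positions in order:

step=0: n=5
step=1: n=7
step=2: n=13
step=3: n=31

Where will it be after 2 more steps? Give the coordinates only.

Step-to-step displacements: +2, +6, +18; each is 3× the previous.
step 4: 31 + 54 → n=85
step 5: 85 + 162 → n=247

n=247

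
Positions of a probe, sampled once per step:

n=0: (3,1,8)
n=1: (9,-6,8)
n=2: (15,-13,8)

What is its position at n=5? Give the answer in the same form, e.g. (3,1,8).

Each step adds (+6,-7,+0) to the position.
step 3: (15,-13,8) + (+6,-7,+0) → (21,-20,8)
step 4: (21,-20,8) + (+6,-7,+0) → (27,-27,8)
step 5: (27,-27,8) + (+6,-7,+0) → (33,-34,8)

(33,-34,8)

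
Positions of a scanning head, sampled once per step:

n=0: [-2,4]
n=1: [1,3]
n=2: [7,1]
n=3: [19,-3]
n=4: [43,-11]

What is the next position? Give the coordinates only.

Step-to-step displacements: [+3,-1], [+6,-2], [+12,-4], [+24,-8]; each is 2× the previous.
step 5: [43,-11] + [+48,-16] → [91,-27]

[91,-27]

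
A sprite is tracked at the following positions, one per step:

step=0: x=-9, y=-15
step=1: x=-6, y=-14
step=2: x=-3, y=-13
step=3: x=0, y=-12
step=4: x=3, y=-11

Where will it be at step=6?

The position changes by (+3, +1) every step.
step 5: x=3, y=-11 + (+3, +1) → x=6, y=-10
step 6: x=6, y=-10 + (+3, +1) → x=9, y=-9

x=9, y=-9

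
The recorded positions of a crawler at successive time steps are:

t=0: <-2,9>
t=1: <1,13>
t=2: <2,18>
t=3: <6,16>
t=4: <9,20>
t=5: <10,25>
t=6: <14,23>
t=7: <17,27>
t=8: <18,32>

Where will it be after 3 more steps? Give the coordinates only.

<26,39>

The moves between consecutive positions are <+3,+4>, <+1,+5>, <+4,-2>, <+3,+4>, <+1,+5>, <+4,-2>, <+3,+4>, <+1,+5>; they repeat the 3-cycle [<+3,+4>, <+1,+5>, <+4,-2>].
step 9: apply <+4,-2> → <22,30>
step 10: apply <+3,+4> → <25,34>
step 11: apply <+1,+5> → <26,39>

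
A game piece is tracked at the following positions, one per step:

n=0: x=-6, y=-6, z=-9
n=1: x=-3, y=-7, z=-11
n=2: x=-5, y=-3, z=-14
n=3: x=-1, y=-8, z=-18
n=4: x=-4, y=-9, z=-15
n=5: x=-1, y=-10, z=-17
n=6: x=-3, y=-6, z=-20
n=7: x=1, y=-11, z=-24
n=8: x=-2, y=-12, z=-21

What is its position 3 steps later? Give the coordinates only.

x=3, y=-14, z=-30

Step-to-step displacements: (+3, -1, -2), (-2, +4, -3), (+4, -5, -4), (-3, -1, +3), (+3, -1, -2), (-2, +4, -3), (+4, -5, -4), (-3, -1, +3) — a repeating cycle of length 4.
step 9: apply (+3, -1, -2) → x=1, y=-13, z=-23
step 10: apply (-2, +4, -3) → x=-1, y=-9, z=-26
step 11: apply (+4, -5, -4) → x=3, y=-14, z=-30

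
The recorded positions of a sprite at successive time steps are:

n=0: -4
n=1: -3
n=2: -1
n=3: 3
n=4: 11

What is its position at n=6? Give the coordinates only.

Step-to-step displacements: +1, +2, +4, +8; each is 2× the previous.
step 5: 11 + 16 → 27
step 6: 27 + 32 → 59

59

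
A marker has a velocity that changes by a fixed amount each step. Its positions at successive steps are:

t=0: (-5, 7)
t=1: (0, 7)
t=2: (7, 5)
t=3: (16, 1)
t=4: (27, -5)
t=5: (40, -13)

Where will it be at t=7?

(72, -35)

Successive displacements: (+5, +0), (+7, -2), (+9, -4), (+11, -6), (+13, -8) — each changes by (+2, -2).
step 6: (40, -13) + (+15, -10) → (55, -23)
step 7: (55, -23) + (+17, -12) → (72, -35)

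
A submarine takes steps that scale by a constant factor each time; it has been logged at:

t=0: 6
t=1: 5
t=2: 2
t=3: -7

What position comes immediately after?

The jumps are -1, -3, -9 — a geometric progression with ratio 3.
step 4: -7 − 27 → -34

-34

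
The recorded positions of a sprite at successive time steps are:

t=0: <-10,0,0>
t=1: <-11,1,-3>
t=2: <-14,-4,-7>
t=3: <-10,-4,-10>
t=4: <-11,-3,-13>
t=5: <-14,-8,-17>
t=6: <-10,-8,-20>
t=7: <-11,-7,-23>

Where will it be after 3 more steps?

Step-to-step displacements: <-1,+1,-3>, <-3,-5,-4>, <+4,+0,-3>, <-1,+1,-3>, <-3,-5,-4>, <+4,+0,-3>, <-1,+1,-3> — a repeating cycle of length 3.
step 8: apply <-3,-5,-4> → <-14,-12,-27>
step 9: apply <+4,+0,-3> → <-10,-12,-30>
step 10: apply <-1,+1,-3> → <-11,-11,-33>

<-11,-11,-33>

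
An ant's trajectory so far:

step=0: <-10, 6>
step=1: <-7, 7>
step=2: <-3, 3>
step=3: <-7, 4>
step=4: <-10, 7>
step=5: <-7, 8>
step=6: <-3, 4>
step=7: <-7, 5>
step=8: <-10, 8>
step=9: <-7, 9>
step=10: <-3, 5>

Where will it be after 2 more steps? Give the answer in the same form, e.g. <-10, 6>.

<-10, 9>

Differencing gives <+3, +1>, <+4, -4>, <-4, +1>, <-3, +3>, <+3, +1>, <+4, -4>, <-4, +1>, <-3, +3>, <+3, +1>, <+4, -4>. This is the pattern <+3, +1>, <+4, -4>, <-4, +1>, <-3, +3> repeated.
step 11: apply <-4, +1> → <-7, 6>
step 12: apply <-3, +3> → <-10, 9>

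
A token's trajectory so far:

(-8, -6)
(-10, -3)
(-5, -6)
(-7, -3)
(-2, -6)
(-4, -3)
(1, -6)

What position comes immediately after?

Step-to-step displacements: (-2, +3), (+5, -3), (-2, +3), (+5, -3), (-2, +3), (+5, -3) — a repeating cycle of length 2.
step 7: apply (-2, +3) → (-1, -3)

(-1, -3)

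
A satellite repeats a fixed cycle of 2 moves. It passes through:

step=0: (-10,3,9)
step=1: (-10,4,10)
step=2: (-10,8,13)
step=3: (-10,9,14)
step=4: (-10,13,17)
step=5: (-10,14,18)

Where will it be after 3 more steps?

Step-to-step displacements: (+0,+1,+1), (+0,+4,+3), (+0,+1,+1), (+0,+4,+3), (+0,+1,+1) — a repeating cycle of length 2.
step 6: apply (+0,+4,+3) → (-10,18,21)
step 7: apply (+0,+1,+1) → (-10,19,22)
step 8: apply (+0,+4,+3) → (-10,23,25)

(-10,23,25)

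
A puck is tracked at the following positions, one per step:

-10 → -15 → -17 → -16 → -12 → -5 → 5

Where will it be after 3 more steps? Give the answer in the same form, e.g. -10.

First differences are -5, -2, +1, +4, +7, +10; their common second difference is +3 (constant acceleration).
step 7: 5 + 13 → 18
step 8: 18 + 16 → 34
step 9: 34 + 19 → 53

53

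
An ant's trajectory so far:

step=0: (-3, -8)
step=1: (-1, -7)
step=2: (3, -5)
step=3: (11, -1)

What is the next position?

Consecutive displacements (+2, +1), (+4, +2), (+8, +4) scale by a factor of 2 each step.
step 4: (11, -1) + (+16, +8) → (27, 7)

(27, 7)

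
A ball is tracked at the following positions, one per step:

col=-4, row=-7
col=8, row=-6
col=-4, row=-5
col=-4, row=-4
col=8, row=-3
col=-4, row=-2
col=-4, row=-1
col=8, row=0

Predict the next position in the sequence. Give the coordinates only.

The col coordinate repeats the cycle [-4, 8, -4] with period 3; step 8 mod 3 = 2, giving -4.
The row coordinate changes by +1 each step, so at step 8 it is -7 + 8·(1) = 1.

col=-4, row=1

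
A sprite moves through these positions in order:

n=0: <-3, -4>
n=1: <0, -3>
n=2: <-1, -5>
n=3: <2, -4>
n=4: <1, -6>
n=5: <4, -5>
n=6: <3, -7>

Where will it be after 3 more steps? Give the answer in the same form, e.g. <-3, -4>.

<8, -7>

The moves between consecutive positions are <+3, +1>, <-1, -2>, <+3, +1>, <-1, -2>, <+3, +1>, <-1, -2>; they repeat the 2-cycle [<+3, +1>, <-1, -2>].
step 7: apply <+3, +1> → <6, -6>
step 8: apply <-1, -2> → <5, -8>
step 9: apply <+3, +1> → <8, -7>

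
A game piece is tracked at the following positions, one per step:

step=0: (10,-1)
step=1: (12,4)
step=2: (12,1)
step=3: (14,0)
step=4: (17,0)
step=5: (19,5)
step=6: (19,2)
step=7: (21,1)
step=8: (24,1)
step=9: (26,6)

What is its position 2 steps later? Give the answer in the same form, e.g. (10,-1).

(28,2)

Step-to-step displacements: (+2,+5), (+0,-3), (+2,-1), (+3,+0), (+2,+5), (+0,-3), (+2,-1), (+3,+0), (+2,+5) — a repeating cycle of length 4.
step 10: apply (+0,-3) → (26,3)
step 11: apply (+2,-1) → (28,2)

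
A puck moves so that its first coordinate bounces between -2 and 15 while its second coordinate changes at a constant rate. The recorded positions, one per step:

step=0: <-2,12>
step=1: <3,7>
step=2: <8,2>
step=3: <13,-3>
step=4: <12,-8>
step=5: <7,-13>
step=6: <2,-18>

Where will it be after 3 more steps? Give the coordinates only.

The first coordinate reflects between -2 and 15, moving 5 per step.
  step 7: 2 → -1
  step 8: -1 → 4
  step 9: 4 → 9
The second coordinate changes by -5 each step: at step 9 it is -33.

<9,-33>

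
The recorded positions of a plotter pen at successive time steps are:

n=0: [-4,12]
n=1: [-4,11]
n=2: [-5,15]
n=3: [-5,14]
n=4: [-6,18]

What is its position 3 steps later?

Differencing gives [+0,-1], [-1,+4], [+0,-1], [-1,+4]. This is the pattern [+0,-1], [-1,+4] repeated.
step 5: apply [+0,-1] → [-6,17]
step 6: apply [-1,+4] → [-7,21]
step 7: apply [+0,-1] → [-7,20]

[-7,20]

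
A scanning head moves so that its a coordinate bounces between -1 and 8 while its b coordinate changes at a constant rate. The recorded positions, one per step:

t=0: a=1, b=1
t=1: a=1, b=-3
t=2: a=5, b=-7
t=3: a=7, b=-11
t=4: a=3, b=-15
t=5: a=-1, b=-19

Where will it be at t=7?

a=7, b=-27

The a coordinate travels 4 per step and bounces off the walls at -1 and 8.
  step 6: -1 → 3
  step 7: 3 → 7
The b coordinate changes by -4 each step: at step 7 it is -27.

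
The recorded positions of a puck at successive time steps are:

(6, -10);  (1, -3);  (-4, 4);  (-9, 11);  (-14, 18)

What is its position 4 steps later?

(-34, 46)

Each step adds (-5, +7) to the position.
step 5: (-14, 18) + (-5, +7) → (-19, 25)
step 6: (-19, 25) + (-5, +7) → (-24, 32)
step 7: (-24, 32) + (-5, +7) → (-29, 39)
step 8: (-29, 39) + (-5, +7) → (-34, 46)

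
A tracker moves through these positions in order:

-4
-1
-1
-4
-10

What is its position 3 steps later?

Successive displacements: +3, +0, -3, -6 — each changes by -3.
step 5: -10 − 9 → -19
step 6: -19 − 12 → -31
step 7: -31 − 15 → -46

-46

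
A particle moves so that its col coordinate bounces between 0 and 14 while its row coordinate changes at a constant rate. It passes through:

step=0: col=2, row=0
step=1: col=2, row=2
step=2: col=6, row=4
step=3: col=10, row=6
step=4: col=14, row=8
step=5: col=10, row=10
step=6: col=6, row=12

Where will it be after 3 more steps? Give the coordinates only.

col=6, row=18

The col coordinate travels 4 per step and bounces off the walls at 0 and 14.
  step 7: 6 → 2
  step 8: 2 → 2
  step 9: 2 → 6
The row coordinate changes by +2 each step: at step 9 it is 18.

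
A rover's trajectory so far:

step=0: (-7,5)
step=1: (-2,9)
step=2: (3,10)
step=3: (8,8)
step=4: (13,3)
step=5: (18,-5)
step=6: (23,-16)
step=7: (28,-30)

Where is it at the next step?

(33,-47)

Taking differences between consecutive positions: (+5,+4), (+5,+1), (+5,-2), (+5,-5), (+5,-8), (+5,-11), (+5,-14). These grow by (+0,-3) each step.
step 8: (28,-30) + (+5,-17) → (33,-47)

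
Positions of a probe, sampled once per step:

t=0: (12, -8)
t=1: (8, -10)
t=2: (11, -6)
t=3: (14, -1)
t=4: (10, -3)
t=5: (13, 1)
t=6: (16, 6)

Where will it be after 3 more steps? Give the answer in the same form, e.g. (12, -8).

(18, 13)

Step-to-step displacements: (-4, -2), (+3, +4), (+3, +5), (-4, -2), (+3, +4), (+3, +5) — a repeating cycle of length 3.
step 7: apply (-4, -2) → (12, 4)
step 8: apply (+3, +4) → (15, 8)
step 9: apply (+3, +5) → (18, 13)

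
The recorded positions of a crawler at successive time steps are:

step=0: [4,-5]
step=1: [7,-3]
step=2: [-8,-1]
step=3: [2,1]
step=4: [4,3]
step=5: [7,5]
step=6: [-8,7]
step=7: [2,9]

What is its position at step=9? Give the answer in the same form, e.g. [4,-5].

First: cycles through 4, 7, -8, 2 every 4 steps. Step 9 lands at position 1 of the cycle → 7.
Second: linear, +2 per step → 13 at step 9.

[7,13]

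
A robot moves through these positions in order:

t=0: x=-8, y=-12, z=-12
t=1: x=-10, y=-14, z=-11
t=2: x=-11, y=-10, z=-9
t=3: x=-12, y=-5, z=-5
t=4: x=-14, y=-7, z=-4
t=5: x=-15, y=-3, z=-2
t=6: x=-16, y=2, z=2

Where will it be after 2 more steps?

The moves between consecutive positions are (-2,-2,+1), (-1,+4,+2), (-1,+5,+4), (-2,-2,+1), (-1,+4,+2), (-1,+5,+4); they repeat the 3-cycle [(-2,-2,+1), (-1,+4,+2), (-1,+5,+4)].
step 7: apply (-2,-2,+1) → x=-18, y=0, z=3
step 8: apply (-1,+4,+2) → x=-19, y=4, z=5

x=-19, y=4, z=5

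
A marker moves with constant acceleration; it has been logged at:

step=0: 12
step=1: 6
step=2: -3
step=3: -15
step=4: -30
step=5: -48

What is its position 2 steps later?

Taking differences between consecutive positions: -6, -9, -12, -15, -18. These grow by -3 each step.
step 6: -48 − 21 → -69
step 7: -69 − 24 → -93

-93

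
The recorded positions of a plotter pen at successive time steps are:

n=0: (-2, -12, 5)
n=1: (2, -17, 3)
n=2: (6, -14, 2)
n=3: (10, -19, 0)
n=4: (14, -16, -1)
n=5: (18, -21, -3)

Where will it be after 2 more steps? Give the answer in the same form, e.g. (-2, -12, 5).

(26, -23, -6)

Step-to-step displacements: (+4, -5, -2), (+4, +3, -1), (+4, -5, -2), (+4, +3, -1), (+4, -5, -2) — a repeating cycle of length 2.
step 6: apply (+4, +3, -1) → (22, -18, -4)
step 7: apply (+4, -5, -2) → (26, -23, -6)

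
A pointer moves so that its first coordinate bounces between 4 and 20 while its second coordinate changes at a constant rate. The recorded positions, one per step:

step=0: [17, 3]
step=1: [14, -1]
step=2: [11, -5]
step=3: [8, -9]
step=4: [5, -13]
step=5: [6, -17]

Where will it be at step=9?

The first coordinate travels 3 per step and bounces off the walls at 4 and 20.
  step 6: 6 → 9
  step 7: 9 → 12
  step 8: 12 → 15
  step 9: 15 → 18
The second coordinate changes by -4 each step: at step 9 it is -33.

[18, -33]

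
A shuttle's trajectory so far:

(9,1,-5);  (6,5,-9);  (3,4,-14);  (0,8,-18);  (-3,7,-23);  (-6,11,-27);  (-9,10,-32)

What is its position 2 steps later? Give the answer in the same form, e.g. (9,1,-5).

Step-to-step displacements: (-3,+4,-4), (-3,-1,-5), (-3,+4,-4), (-3,-1,-5), (-3,+4,-4), (-3,-1,-5) — a repeating cycle of length 2.
step 7: apply (-3,+4,-4) → (-12,14,-36)
step 8: apply (-3,-1,-5) → (-15,13,-41)

(-15,13,-41)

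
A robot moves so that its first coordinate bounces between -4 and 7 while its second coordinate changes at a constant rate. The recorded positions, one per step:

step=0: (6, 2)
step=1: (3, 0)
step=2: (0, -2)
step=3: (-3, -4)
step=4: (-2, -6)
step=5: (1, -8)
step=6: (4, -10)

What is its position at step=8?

(4, -14)

The first coordinate travels 3 per step and bounces off the walls at -4 and 7.
  step 7: 4 → 7
  step 8: 7 → 4
The second coordinate changes by -2 each step: at step 8 it is -14.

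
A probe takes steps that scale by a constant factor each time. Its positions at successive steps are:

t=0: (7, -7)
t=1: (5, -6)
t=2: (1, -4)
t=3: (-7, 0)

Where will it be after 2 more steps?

(-55, 24)

Step-to-step displacements: (-2, +1), (-4, +2), (-8, +4); each is 2× the previous.
step 4: (-7, 0) + (-16, +8) → (-23, 8)
step 5: (-23, 8) + (-32, +16) → (-55, 24)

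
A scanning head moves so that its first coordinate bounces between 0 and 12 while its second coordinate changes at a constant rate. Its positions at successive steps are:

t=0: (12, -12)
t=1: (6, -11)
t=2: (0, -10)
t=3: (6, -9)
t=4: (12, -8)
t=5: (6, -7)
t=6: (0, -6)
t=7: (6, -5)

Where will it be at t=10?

The first coordinate travels 6 per step and bounces off the walls at 0 and 12.
  step 8: 6 → 12
  step 9: 12 → 6
  step 10: 6 → 0
The second coordinate changes by +1 each step: at step 10 it is -2.

(0, -2)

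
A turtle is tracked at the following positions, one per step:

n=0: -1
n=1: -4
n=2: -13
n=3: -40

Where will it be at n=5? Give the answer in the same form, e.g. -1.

Step-to-step displacements: -3, -9, -27; each is 3× the previous.
step 4: -40 − 81 → -121
step 5: -121 − 243 → -364

-364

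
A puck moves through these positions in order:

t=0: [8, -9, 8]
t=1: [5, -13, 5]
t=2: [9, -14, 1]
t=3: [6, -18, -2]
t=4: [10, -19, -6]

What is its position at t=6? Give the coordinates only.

Step-to-step displacements: [-3, -4, -3], [+4, -1, -4], [-3, -4, -3], [+4, -1, -4] — a repeating cycle of length 2.
step 5: apply [-3, -4, -3] → [7, -23, -9]
step 6: apply [+4, -1, -4] → [11, -24, -13]

[11, -24, -13]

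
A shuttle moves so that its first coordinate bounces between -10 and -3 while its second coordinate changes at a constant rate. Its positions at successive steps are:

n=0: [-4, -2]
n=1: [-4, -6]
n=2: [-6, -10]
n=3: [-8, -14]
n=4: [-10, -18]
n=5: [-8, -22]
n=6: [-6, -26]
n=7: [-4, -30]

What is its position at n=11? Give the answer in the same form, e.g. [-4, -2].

[-10, -46]

The first coordinate travels 2 per step and bounces off the walls at -10 and -3.
  step 8: -4 → -4
  step 9: -4 → -6
  step 10: -6 → -8
  step 11: -8 → -10
The second coordinate changes by -4 each step: at step 11 it is -46.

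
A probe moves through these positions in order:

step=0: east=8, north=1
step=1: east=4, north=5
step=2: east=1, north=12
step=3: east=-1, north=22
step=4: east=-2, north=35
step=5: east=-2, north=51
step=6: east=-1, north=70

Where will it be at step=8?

east=4, north=117

Successive displacements: (-4,+4), (-3,+7), (-2,+10), (-1,+13), (+0,+16), (+1,+19) — each changes by (+1,+3).
step 7: east=-1, north=70 + (+2,+22) → east=1, north=92
step 8: east=1, north=92 + (+3,+25) → east=4, north=117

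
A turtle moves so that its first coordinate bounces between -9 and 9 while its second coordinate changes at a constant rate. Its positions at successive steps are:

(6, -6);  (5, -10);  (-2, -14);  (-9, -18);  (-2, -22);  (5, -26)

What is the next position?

(6, -30)

The first coordinate travels 7 per step and bounces off the walls at -9 and 9.
  step 6: 5 → 6
The second coordinate changes by -4 each step: at step 6 it is -30.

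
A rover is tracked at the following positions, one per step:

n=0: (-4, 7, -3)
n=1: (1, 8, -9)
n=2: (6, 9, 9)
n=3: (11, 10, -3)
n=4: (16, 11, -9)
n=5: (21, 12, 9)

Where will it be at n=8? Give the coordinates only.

The first coordinate changes by +5 each step, so at step 8 it is -4 + 8·(5) = 36.
The second coordinate changes by +1 each step, so at step 8 it is 7 + 8·(1) = 15.
The third coordinate repeats the cycle [-3, -9, 9] with period 3; step 8 mod 3 = 2, giving 9.

(36, 15, 9)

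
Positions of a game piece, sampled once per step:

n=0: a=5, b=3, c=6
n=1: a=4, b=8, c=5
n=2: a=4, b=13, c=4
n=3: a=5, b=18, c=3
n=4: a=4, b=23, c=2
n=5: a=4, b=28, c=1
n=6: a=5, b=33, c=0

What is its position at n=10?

A: cycles through 5, 4, 4 every 3 steps. Step 10 lands at position 1 of the cycle → 4.
B: linear, +5 per step → 53 at step 10.
C: linear, -1 per step → -4 at step 10.

a=4, b=53, c=-4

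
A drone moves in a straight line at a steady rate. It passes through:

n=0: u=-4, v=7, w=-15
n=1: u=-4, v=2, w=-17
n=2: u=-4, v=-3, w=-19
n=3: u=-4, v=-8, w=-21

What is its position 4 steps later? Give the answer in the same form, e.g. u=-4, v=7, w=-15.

Each step adds (+0,-5,-2) to the position.
step 4: u=-4, v=-8, w=-21 + (+0,-5,-2) → u=-4, v=-13, w=-23
step 5: u=-4, v=-13, w=-23 + (+0,-5,-2) → u=-4, v=-18, w=-25
step 6: u=-4, v=-18, w=-25 + (+0,-5,-2) → u=-4, v=-23, w=-27
step 7: u=-4, v=-23, w=-27 + (+0,-5,-2) → u=-4, v=-28, w=-29

u=-4, v=-28, w=-29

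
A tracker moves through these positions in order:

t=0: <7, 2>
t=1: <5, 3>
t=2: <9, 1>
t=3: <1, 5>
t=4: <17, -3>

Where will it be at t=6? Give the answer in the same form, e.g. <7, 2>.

<49, -19>

Consecutive displacements <-2, +1>, <+4, -2>, <-8, +4>, <+16, -8> scale by a factor of -2 each step.
step 5: <17, -3> + <-32, +16> → <-15, 13>
step 6: <-15, 13> + <+64, -32> → <49, -19>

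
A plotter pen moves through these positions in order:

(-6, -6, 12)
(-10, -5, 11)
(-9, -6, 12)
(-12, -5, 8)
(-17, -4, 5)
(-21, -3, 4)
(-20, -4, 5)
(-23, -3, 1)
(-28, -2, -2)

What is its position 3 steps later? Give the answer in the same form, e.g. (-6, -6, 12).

(-34, -1, -6)

The moves between consecutive positions are (-4, +1, -1), (+1, -1, +1), (-3, +1, -4), (-5, +1, -3), (-4, +1, -1), (+1, -1, +1), (-3, +1, -4), (-5, +1, -3); they repeat the 4-cycle [(-4, +1, -1), (+1, -1, +1), (-3, +1, -4), (-5, +1, -3)].
step 9: apply (-4, +1, -1) → (-32, -1, -3)
step 10: apply (+1, -1, +1) → (-31, -2, -2)
step 11: apply (-3, +1, -4) → (-34, -1, -6)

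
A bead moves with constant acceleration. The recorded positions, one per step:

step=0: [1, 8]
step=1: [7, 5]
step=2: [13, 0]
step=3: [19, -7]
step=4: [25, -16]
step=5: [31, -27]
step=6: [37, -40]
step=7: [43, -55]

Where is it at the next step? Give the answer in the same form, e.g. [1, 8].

[49, -72]

Taking differences between consecutive positions: [+6, -3], [+6, -5], [+6, -7], [+6, -9], [+6, -11], [+6, -13], [+6, -15]. These grow by [+0, -2] each step.
step 8: [43, -55] + [+6, -17] → [49, -72]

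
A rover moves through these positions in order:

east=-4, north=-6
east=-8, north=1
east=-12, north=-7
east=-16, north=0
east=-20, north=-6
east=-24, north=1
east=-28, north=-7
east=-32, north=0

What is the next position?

East: linear, -4 per step → -36 at step 8.
North: cycles through -6, 1, -7, 0 every 4 steps. Step 8 lands at position 0 of the cycle → -6.

east=-36, north=-6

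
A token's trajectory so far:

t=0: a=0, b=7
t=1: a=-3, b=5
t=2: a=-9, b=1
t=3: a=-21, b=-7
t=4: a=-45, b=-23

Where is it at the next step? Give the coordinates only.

Step-to-step displacements: (-3,-2), (-6,-4), (-12,-8), (-24,-16); each is 2× the previous.
step 5: a=-45, b=-23 + (-48,-32) → a=-93, b=-55

a=-93, b=-55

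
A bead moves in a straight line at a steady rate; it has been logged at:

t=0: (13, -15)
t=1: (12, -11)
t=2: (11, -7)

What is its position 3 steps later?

Each step adds (-1, +4) to the position.
step 3: (11, -7) + (-1, +4) → (10, -3)
step 4: (10, -3) + (-1, +4) → (9, 1)
step 5: (9, 1) + (-1, +4) → (8, 5)

(8, 5)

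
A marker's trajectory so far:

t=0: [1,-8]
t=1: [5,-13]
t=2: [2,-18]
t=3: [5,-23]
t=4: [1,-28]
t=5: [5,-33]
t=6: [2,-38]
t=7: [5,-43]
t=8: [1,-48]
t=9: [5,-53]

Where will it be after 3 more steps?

[1,-68]

First: cycles through 1, 5, 2, 5 every 4 steps. Step 12 lands at position 0 of the cycle → 1.
Second: linear, -5 per step → -68 at step 12.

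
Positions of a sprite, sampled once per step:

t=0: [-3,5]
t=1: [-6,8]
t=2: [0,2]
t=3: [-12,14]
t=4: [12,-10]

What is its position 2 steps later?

Consecutive displacements [-3,+3], [+6,-6], [-12,+12], [+24,-24] scale by a factor of -2 each step.
step 5: [12,-10] + [-48,+48] → [-36,38]
step 6: [-36,38] + [+96,-96] → [60,-58]

[60,-58]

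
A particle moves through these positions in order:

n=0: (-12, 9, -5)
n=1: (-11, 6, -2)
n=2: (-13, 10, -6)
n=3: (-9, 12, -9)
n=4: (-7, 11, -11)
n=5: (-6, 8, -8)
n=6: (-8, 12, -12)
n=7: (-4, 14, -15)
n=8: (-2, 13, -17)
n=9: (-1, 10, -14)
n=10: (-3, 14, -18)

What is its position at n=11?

(1, 16, -21)

Differencing gives (+1, -3, +3), (-2, +4, -4), (+4, +2, -3), (+2, -1, -2), (+1, -3, +3), (-2, +4, -4), (+4, +2, -3), (+2, -1, -2), (+1, -3, +3), (-2, +4, -4). This is the pattern (+1, -3, +3), (-2, +4, -4), (+4, +2, -3), (+2, -1, -2) repeated.
step 11: apply (+4, +2, -3) → (1, 16, -21)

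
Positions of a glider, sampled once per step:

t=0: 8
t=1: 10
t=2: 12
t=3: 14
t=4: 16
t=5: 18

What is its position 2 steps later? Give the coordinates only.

22

Constant displacement of +2 per step.
step 6: 18 + 2 → 20
step 7: 20 + 2 → 22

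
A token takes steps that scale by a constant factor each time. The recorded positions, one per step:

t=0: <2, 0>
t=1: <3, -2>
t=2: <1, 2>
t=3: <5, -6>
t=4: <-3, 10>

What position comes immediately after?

<13, -22>

The jumps are <+1, -2>, <-2, +4>, <+4, -8>, <-8, +16> — a geometric progression with ratio -2.
step 5: <-3, 10> + <+16, -32> → <13, -22>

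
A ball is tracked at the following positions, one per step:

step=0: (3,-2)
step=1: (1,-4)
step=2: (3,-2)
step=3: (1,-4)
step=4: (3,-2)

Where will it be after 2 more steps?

(3,-2)

Step-to-step displacements: (-2,-2), (+2,+2), (-2,-2), (+2,+2); each is -1× the previous.
step 5: (3,-2) + (-2,-2) → (1,-4)
step 6: (1,-4) + (+2,+2) → (3,-2)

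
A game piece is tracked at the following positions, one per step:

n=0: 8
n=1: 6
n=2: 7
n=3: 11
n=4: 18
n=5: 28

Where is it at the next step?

First differences are -2, +1, +4, +7, +10; their common second difference is +3 (constant acceleration).
step 6: 28 + 13 → 41

41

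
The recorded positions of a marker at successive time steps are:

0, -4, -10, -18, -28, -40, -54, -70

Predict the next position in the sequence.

Taking differences between consecutive positions: -4, -6, -8, -10, -12, -14, -16. These grow by -2 each step.
step 8: -70 − 18 → -88

-88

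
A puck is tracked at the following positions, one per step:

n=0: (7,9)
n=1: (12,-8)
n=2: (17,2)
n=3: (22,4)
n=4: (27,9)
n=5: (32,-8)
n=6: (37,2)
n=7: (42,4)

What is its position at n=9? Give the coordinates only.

The first coordinate changes by +5 each step, so at step 9 it is 7 + 9·(5) = 52.
The second coordinate repeats the cycle [9, -8, 2, 4] with period 4; step 9 mod 4 = 1, giving -8.

(52,-8)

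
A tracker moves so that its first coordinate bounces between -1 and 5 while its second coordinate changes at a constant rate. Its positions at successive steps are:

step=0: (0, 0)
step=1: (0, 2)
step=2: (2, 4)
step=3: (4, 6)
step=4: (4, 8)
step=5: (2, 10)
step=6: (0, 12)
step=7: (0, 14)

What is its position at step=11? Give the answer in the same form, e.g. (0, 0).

The first coordinate travels 2 per step and bounces off the walls at -1 and 5.
  step 8: 0 → 2
  step 9: 2 → 4
  step 10: 4 → 4
  step 11: 4 → 2
The second coordinate changes by +2 each step: at step 11 it is 22.

(2, 22)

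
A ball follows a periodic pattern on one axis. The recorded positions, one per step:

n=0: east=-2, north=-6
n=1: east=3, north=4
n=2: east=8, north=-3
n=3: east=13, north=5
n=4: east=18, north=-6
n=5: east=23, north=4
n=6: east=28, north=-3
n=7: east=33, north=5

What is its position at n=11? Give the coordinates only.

east=53, north=5

East: linear, +5 per step → 53 at step 11.
North: cycles through -6, 4, -3, 5 every 4 steps. Step 11 lands at position 3 of the cycle → 5.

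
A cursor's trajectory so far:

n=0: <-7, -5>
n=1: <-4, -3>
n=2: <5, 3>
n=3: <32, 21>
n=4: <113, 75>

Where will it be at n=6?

<1085, 723>

Consecutive displacements <+3, +2>, <+9, +6>, <+27, +18>, <+81, +54> scale by a factor of 3 each step.
step 5: <113, 75> + <+243, +162> → <356, 237>
step 6: <356, 237> + <+729, +486> → <1085, 723>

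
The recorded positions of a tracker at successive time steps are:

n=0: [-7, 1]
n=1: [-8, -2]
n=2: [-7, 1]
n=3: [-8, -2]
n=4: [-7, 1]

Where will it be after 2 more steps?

[-7, 1]

The jumps are [-1, -3], [+1, +3], [-1, -3], [+1, +3] — a geometric progression with ratio -1.
step 5: [-7, 1] + [-1, -3] → [-8, -2]
step 6: [-8, -2] + [+1, +3] → [-7, 1]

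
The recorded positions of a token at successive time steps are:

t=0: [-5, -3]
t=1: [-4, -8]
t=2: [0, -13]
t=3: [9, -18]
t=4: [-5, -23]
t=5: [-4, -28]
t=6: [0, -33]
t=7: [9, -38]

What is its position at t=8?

[-5, -43]

First: cycles through -5, -4, 0, 9 every 4 steps. Step 8 lands at position 0 of the cycle → -5.
Second: linear, -5 per step → -43 at step 8.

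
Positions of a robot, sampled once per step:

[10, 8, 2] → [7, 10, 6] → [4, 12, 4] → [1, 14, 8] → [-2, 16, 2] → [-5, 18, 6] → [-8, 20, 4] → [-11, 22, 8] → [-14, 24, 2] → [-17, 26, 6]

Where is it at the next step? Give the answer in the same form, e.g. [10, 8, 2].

[-20, 28, 4]

First: linear, -3 per step → -20 at step 10.
Second: linear, +2 per step → 28 at step 10.
Third: cycles through 2, 6, 4, 8 every 4 steps. Step 10 lands at position 2 of the cycle → 4.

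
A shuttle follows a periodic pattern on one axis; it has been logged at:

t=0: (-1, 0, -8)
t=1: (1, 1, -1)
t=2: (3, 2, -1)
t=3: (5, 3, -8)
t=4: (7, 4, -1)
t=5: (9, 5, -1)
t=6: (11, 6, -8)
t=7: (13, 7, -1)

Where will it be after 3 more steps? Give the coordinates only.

The first coordinate changes by +2 each step, so at step 10 it is -1 + 10·(2) = 19.
The second coordinate changes by +1 each step, so at step 10 it is 0 + 10·(1) = 10.
The third coordinate repeats the cycle [-8, -1, -1] with period 3; step 10 mod 3 = 1, giving -1.

(19, 10, -1)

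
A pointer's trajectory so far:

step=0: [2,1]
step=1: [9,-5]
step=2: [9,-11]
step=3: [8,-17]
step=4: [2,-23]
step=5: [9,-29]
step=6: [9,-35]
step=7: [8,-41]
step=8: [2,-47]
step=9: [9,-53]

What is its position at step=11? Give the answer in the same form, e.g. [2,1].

First: cycles through 2, 9, 9, 8 every 4 steps. Step 11 lands at position 3 of the cycle → 8.
Second: linear, -6 per step → -65 at step 11.

[8,-65]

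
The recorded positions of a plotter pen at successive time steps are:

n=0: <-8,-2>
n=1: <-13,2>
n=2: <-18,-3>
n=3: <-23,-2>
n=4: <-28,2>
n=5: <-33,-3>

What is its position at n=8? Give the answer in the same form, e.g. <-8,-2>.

<-48,-3>

The first coordinate changes by -5 each step, so at step 8 it is -8 + 8·(-5) = -48.
The second coordinate repeats the cycle [-2, 2, -3] with period 3; step 8 mod 3 = 2, giving -3.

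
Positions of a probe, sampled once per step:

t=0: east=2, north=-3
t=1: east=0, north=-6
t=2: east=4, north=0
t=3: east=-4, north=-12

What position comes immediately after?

east=12, north=12

Consecutive displacements (-2, -3), (+4, +6), (-8, -12) scale by a factor of -2 each step.
step 4: east=-4, north=-12 + (+16, +24) → east=12, north=12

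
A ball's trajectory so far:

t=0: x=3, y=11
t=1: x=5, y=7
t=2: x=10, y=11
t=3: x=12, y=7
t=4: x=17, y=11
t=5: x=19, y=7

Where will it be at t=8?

x=31, y=11

Step-to-step displacements: (+2,-4), (+5,+4), (+2,-4), (+5,+4), (+2,-4) — a repeating cycle of length 2.
step 6: apply (+5,+4) → x=24, y=11
step 7: apply (+2,-4) → x=26, y=7
step 8: apply (+5,+4) → x=31, y=11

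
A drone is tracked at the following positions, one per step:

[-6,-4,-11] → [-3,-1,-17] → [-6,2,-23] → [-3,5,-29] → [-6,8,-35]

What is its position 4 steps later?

[-6,20,-59]

First: cycles through -6, -3 every 2 steps. Step 8 lands at position 0 of the cycle → -6.
Second: linear, +3 per step → 20 at step 8.
Third: linear, -6 per step → -59 at step 8.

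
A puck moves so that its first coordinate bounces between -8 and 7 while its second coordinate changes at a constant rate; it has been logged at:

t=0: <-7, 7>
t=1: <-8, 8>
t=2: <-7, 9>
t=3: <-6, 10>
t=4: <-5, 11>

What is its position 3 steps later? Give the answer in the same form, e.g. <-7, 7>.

<-2, 14>

The first coordinate reflects between -8 and 7, moving 1 per step.
  step 5: -5 → -4
  step 6: -4 → -3
  step 7: -3 → -2
The second coordinate changes by +1 each step: at step 7 it is 14.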